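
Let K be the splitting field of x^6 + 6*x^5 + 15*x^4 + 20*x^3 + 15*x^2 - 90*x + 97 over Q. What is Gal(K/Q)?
6T13: (S_3 x S_3) : C_2

The polynomial f is an irreducible sextic over Q, so G = Gal(f/Q) is one of the 16 transitive subgroups 6T1, ..., 6T16 of S_6. The discriminant of f is -9727331052552192, which is not a perfect square, so G is not contained in A_6. The transitive groups of degree 6 not contained in A_6 are: C_6 (6T1, order 6), S_3 (6T2, order 6), D_6 (6T3, order 12), C_3 x S_3 (6T5, order 18), A_4 x C_2 (6T6, order 24), S_4 (6T8, order 24), S_3 x S_3 (6T9, order 36), S_4 x C_2 (6T11, order 48), (S_3 x S_3) : C_2 (6T13, order 72), PGL(2,5) (6T14, order 120), S_6 (6T16, order 720). By Dedekind's theorem, for a prime p not dividing disc(f) the degrees of the irreducible factors of f mod p form the cycle type of an element of G. Factoring f modulo the 27 such primes p <= 127 (skipping 2, 3, 17, 43, which divide the discriminant), each new pattern first appears at: mod 5: f = (x^6 + x^5 + 2), pattern 6; mod 7: f = (x + 3)(x^2 + 3x + 5)(x^3 + x + 6), pattern 3+2+1; mod 11: f = (x^2 + 9x + 5)(x^4 + 8x^3 + 4x^2 + 10x + 4), pattern 4+2; mod 13: f = (x + 4)(x + 7)(x^2 + 11)(x^2 + 8x + 5), pattern 2+2+1+1; mod 61: f = (x + 20)(x + 42)(x + 54)(x + 58)(x^2 + 15x + 31), pattern 2+1+1+1+1; mod 97: f = (x)(x + 74)(x + 78)(x^3 + 48x^2 + 42x + 14), pattern 3+1+1+1; mod 113: f = (x^2 + 25x + 105)(x^2 + 100x + 48)(x^2 + 107x + 33), pattern 2+2+2; mod 127: f = (x^3 + 52x^2 + 46x + 36)(x^3 + 81x^2 + 75x + 105), pattern 3+3. No other pattern occurs in this range, so the set of observed cycle types is {6, 3+2+1, 4+2, 2+2+1+1, 2+1+1+1+1, 3+1+1+1, 2+2+2, 3+3}. The candidates containing elements of all these cycle types are (S_3 x S_3) : C_2 (6T13) of order 72, S_6 (6T16) of order 720; the others are excluded. The observed types are precisely the cycle types that occur in (S_3 x S_3) : C_2 (6T13) (apart from the identity). Each of the other remaining candidates has further cycle types, and by the Chebotarev density theorem the matching factorization patterns would occur for a proportion of primes equal to their share of the group: S_6 (6T16) additionally contains elements of type 5+1, 4+1+1 (234 of its 720 elements, about 32% of primes). None of the 27 primes tested shows any such pattern (for each of these groups the chance of that is below 10^-4), which rules them out. Hence G = (S_3 x S_3) : C_2 (6T13), of order 72.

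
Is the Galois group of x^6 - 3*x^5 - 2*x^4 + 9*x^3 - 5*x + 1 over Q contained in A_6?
No

The polynomial is irreducible of degree 6 over Q. Its discriminant is 810448, which is not a perfect square. A Galois group lies in the alternating group exactly when the discriminant is a square in Q, so the Galois group (S_3) is not contained in A_6.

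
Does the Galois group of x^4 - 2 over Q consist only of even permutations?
No

The polynomial is irreducible of degree 4 over Q. Its discriminant is -2048, which is not a perfect square. A Galois group lies in the alternating group exactly when the discriminant is a square in Q, so the Galois group (D_4) is not contained in A_4.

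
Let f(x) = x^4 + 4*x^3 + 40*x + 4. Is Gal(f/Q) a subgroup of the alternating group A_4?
The polynomial is irreducible of degree 4 over Q. Its discriminant is -86704128, which is not a perfect square. A Galois group lies in the alternating group exactly when the discriminant is a square in Q, so the Galois group (D_4) is not contained in A_4.

No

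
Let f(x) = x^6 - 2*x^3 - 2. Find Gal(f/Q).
The polynomial f is an irreducible sextic over Q, so G = Gal(f/Q) is one of the 16 transitive subgroups 6T1, ..., 6T16 of S_6. The discriminant of f is 5038848, which is not a perfect square, so G is not contained in A_6. The transitive groups of degree 6 not contained in A_6 are: C_6 (6T1, order 6), S_3 (6T2, order 6), D_6 (6T3, order 12), C_3 x S_3 (6T5, order 18), A_4 x C_2 (6T6, order 24), S_4 (6T8, order 24), S_3 x S_3 (6T9, order 36), S_4 x C_2 (6T11, order 48), (S_3 x S_3) : C_2 (6T13, order 72), PGL(2,5) (6T14, order 120), S_6 (6T16, order 720). By Dedekind's theorem, for a prime p not dividing disc(f) the degrees of the irreducible factors of f mod p form the cycle type of an element of G. Factoring f modulo the 23 such primes p <= 97 (skipping 2, 3, which divide the discriminant), each new pattern first appears at: mod 5: f = (x^6 + 3x^3 + 3), pattern 6; mod 11: f = (x + 3)(x + 5)(x^2 + 6x + 3)(x^2 + 8x + 9), pattern 2+2+1+1; mod 13: f = (x + 2)(x + 5)(x + 6)(x^3 + 3), pattern 3+1+1+1; mod 31: f = (x^2 + 8x + 24)(x^2 + 9x + 11)(x^2 + 14x + 27), pattern 2+2+2; mod 97: f = (x^3 + 9)(x^3 + 86), pattern 3+3. No other pattern occurs in this range, so the set of observed cycle types is {6, 2+2+1+1, 3+1+1+1, 2+2+2, 3+3}. The candidates containing elements of all these cycle types are S_3 x S_3 (6T9) of order 36, (S_3 x S_3) : C_2 (6T13) of order 72, S_6 (6T16) of order 720; the others are excluded. The observed types are precisely the cycle types that occur in S_3 x S_3 (6T9) (apart from the identity). Each of the other remaining candidates has further cycle types, and by the Chebotarev density theorem the matching factorization patterns would occur for a proportion of primes equal to their share of the group: (S_3 x S_3) : C_2 (6T13) additionally contains elements of type 4+2, 3+2+1, 2+1+1+1+1 (36 of its 72 elements, about 50% of primes); S_6 (6T16) additionally contains elements of type 5+1, 4+2, 4+1+1, 3+2+1, 2+1+1+1+1 (459 of its 720 elements, about 64% of primes). None of the 23 primes tested shows any such pattern (for each of these groups the chance of that is below 10^-4), which rules them out. Hence G = S_3 x S_3 (6T9), of order 36.

S_3 x S_3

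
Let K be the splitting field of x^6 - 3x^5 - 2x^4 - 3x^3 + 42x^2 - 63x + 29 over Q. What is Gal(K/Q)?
S_4, S_4(6c), the S_4-action on 6 points not in A_6

The polynomial f is an irreducible sextic over Q, so G = Gal(f/Q) is one of the 16 transitive subgroups 6T1, ..., 6T16 of S_6. The discriminant of f is 54786284800, which is not a perfect square, so G is not contained in A_6. The transitive groups of degree 6 not contained in A_6 are: C_6 (6T1, order 6), S_3 (6T2, order 6), D_6 (6T3, order 12), C_3 x S_3 (6T5, order 18), A_4 x C_2 (6T6, order 24), S_4 (6T8, order 24), S_3 x S_3 (6T9, order 36), S_4 x C_2 (6T11, order 48), (S_3 x S_3) : C_2 (6T13, order 72), PGL(2,5) (6T14, order 120), S_6 (6T16, order 720). By Dedekind's theorem, for a prime p not dividing disc(f) the degrees of the irreducible factors of f mod p form the cycle type of an element of G. Factoring f modulo the 22 such primes p <= 101 (skipping 2, 5, 13, 37, which divide the discriminant), each new pattern first appears at: mod 3: f = (x^3 + x^2 + x + 2)(x^3 + 2x^2 + x + 1), pattern 3+3; mod 17: f = (x + 12)(x + 15)(x^4 + 4x^3 + 16x^2 + x + 8), pattern 4+1+1; mod 31: f = (x^2 + 9)(x^2 + 6x + 28)(x^2 + 22x + 15), pattern 2+2+2; mod 67: f = (x + 41)(x + 50)(x^2 + 10x + 48)(x^2 + 30x + 57), pattern 2+2+1+1. No other pattern occurs in this range, so the set of observed cycle types is {3+3, 4+1+1, 2+2+2, 2+2+1+1}. The candidates containing elements of all these cycle types are S_4 (6T8) of order 24, S_4 x C_2 (6T11) of order 48, PGL(2,5) (6T14) of order 120, S_6 (6T16) of order 720; the others are excluded. The observed types are precisely the cycle types that occur in S_4 (6T8) (apart from the identity). Each of the other remaining candidates has further cycle types, and by the Chebotarev density theorem the matching factorization patterns would occur for a proportion of primes equal to their share of the group: S_4 x C_2 (6T11) additionally contains elements of type 6, 4+2, 2+1+1+1+1 (17 of its 48 elements, about 35% of primes); PGL(2,5) (6T14) additionally contains elements of type 6, 5+1 (44 of its 120 elements, about 37% of primes); S_6 (6T16) additionally contains elements of type 6, 5+1, 4+2, 3+2+1, 3+1+1+1, 2+1+1+1+1 (529 of its 720 elements, about 73% of primes). None of the 22 primes tested shows any such pattern (for each of these groups the chance of that is below 10^-4), which rules them out. Hence G = S_4 (6T8), of order 24.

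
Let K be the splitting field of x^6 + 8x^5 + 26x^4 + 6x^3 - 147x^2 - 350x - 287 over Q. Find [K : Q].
The degree of the splitting field over Q equals the order of the Galois group, so first determine the group. The polynomial f is an irreducible sextic over Q, so G = Gal(f/Q) is one of the 16 transitive subgroups 6T1, ..., 6T16 of S_6. The discriminant of f is 1728393484898304 = 41573952^2, a perfect square, so G is contained in A_6. The transitive groups of degree 6 contained in A_6 are: A_4 (6T4, order 12), S_4 (6T7, order 24), (C_3 x C_3) : C_4 (6T10, order 36), PSL(2,5) (6T12, order 60), A_6 (6T15, order 360). By Dedekind's theorem, for a prime p not dividing disc(f) the degrees of the irreducible factors of f mod p form the cycle type of an element of G. Factoring f modulo the 33 such primes p <= 151 (skipping 2, 3, 7, which divide the discriminant), each new pattern first appears at: mod 5: f = (x^3 + x^2 + 3x + 1)(x^3 + 2x^2 + x + 3), pattern 3+3; mod 13: f = (x + 3)(x + 5)(x^2 + x + 8)(x^2 + 12x + 4), pattern 2+2+1+1. No other pattern occurs in this range, so the set of observed cycle types is {3+3, 2+2+1+1}. The candidates containing elements of all these cycle types are A_4 (6T4) of order 12, S_4 (6T7) of order 24, (C_3 x C_3) : C_4 (6T10) of order 36, PSL(2,5) (6T12) of order 60, A_6 (6T15) of order 360; the others are excluded. The observed types are precisely the cycle types that occur in A_4 (6T4) (apart from the identity). Each of the other remaining candidates has further cycle types, and by the Chebotarev density theorem the matching factorization patterns would occur for a proportion of primes equal to their share of the group: S_4 (6T7) additionally contains elements of type 4+2 (6 of its 24 elements, about 25% of primes); (C_3 x C_3) : C_4 (6T10) additionally contains elements of type 4+2, 3+1+1+1 (22 of its 36 elements, about 61% of primes); PSL(2,5) (6T12) additionally contains elements of type 5+1 (24 of its 60 elements, about 40% of primes); A_6 (6T15) additionally contains elements of type 5+1, 4+2, 3+1+1+1 (274 of its 360 elements, about 76% of primes). None of the 33 primes tested shows any such pattern (for each of these groups the chance of that is below 10^-4), which rules them out. Hence G = A_4 (6T4), of order 12. The Galois group A_4 (6T4) has order 12, so the splitting field has degree 12 over Q.

12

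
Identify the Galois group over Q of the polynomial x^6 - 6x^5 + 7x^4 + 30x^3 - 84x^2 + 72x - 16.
S_4 (order 24)

The polynomial f is an irreducible sextic over Q, so G = Gal(f/Q) is one of the 16 transitive subgroups 6T1, ..., 6T16 of S_6. The discriminant of f is 454513278976 = 674176^2, a perfect square, so G is contained in A_6. The transitive groups of degree 6 contained in A_6 are: A_4 (6T4, order 12), S_4 (6T7, order 24), (C_3 x C_3) : C_4 (6T10, order 36), PSL(2,5) (6T12, order 60), A_6 (6T15, order 360). By Dedekind's theorem, for a prime p not dividing disc(f) the degrees of the irreducible factors of f mod p form the cycle type of an element of G. Factoring f modulo the 79 such primes p <= 421 (skipping 2, 23, 229, which divide the discriminant), each new pattern first appears at: mod 3: f = (x^3 + x^2 + x + 2)(x^3 + 2x^2 + x + 1), pattern 3+3; mod 7: f = (x^2 + 4x + 1)(x^4 + 4x^3 + 4x^2 + 3x + 5), pattern 4+2; mod 29: f = (x + 11)(x + 19)(x^2 + 23x + 21)(x^2 + 28x + 10), pattern 2+2+1+1; mod 193: f = (x + 56)(x + 63)(x + 83)(x + 96)(x + 128)(x + 147), pattern 1+1+1+1+1+1. No other pattern occurs in this range, so the set of observed cycle types is {3+3, 4+2, 2+2+1+1, 1+1+1+1+1+1}. The candidates containing elements of all these cycle types are S_4 (6T7) of order 24, (C_3 x C_3) : C_4 (6T10) of order 36, A_6 (6T15) of order 360; the others are excluded. The observed types are precisely the cycle types that occur in S_4 (6T7). Each of the other remaining candidates has further cycle types, and by the Chebotarev density theorem the matching factorization patterns would occur for a proportion of primes equal to their share of the group: (C_3 x C_3) : C_4 (6T10) additionally contains elements of type 3+1+1+1 (4 of its 36 elements, about 11% of primes); A_6 (6T15) additionally contains elements of type 5+1, 3+1+1+1 (184 of its 360 elements, about 51% of primes). None of the 79 primes tested shows any such pattern (for each of these groups the chance of that is below 10^-4), which rules them out. Hence G = S_4 (6T7), of order 24.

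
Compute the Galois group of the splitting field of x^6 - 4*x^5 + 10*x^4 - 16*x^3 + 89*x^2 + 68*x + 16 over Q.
The polynomial f is an irreducible sextic over Q, so G = Gal(f/Q) is one of the 16 transitive subgroups 6T1, ..., 6T16 of S_6. The discriminant of f is -3511396987830272, which is not a perfect square, so G is not contained in A_6. The transitive groups of degree 6 not contained in A_6 are: C_6 (6T1, order 6), S_3 (6T2, order 6), D_6 (6T3, order 12), C_3 x S_3 (6T5, order 18), A_4 x C_2 (6T6, order 24), S_4 (6T8, order 24), S_3 x S_3 (6T9, order 36), S_4 x C_2 (6T11, order 48), (S_3 x S_3) : C_2 (6T13, order 72), PGL(2,5) (6T14, order 120), S_6 (6T16, order 720). By Dedekind's theorem, for a prime p not dividing disc(f) the degrees of the irreducible factors of f mod p form the cycle type of an element of G. Factoring f modulo the 27 such primes p <= 127 (skipping 2, 17, 29, 83, which divide the discriminant), each new pattern first appears at: mod 3: f = (x^3 + 2x + 2)(x^3 + 2x^2 + 2x + 2), pattern 3+3; mod 5: f = (x^6 + x^5 + 4x^3 + 4x^2 + 3x + 1), pattern 6; mod 7: f = (x + 3)(x + 5)(x^4 + 2x^3 + 3x + 2), pattern 4+1+1; mod 19: f = (x + 12)(x + 14)(x^2 + 11x + 4)(x^2 + 16x + 5), pattern 2+2+1+1; mod 23: f = (x^2 + 6x + 2)(x^2 + 15x + 2)(x^2 + 21x + 4), pattern 2+2+2; mod 67: f = (x^2 + 26x + 24)(x^4 + 37x^3 + 29x^2 + 17x + 23), pattern 4+2; mod 127: f = (x + 3)(x + 75)(x + 89)(x + 97)(x^2 + 113x + 25), pattern 2+1+1+1+1. No other pattern occurs in this range, so the set of observed cycle types is {3+3, 6, 4+1+1, 2+2+1+1, 2+2+2, 4+2, 2+1+1+1+1}. The candidates containing elements of all these cycle types are S_4 x C_2 (6T11) of order 48, S_6 (6T16) of order 720; the others are excluded. The observed types are precisely the cycle types that occur in S_4 x C_2 (6T11) (apart from the identity). Each of the other remaining candidates has further cycle types, and by the Chebotarev density theorem the matching factorization patterns would occur for a proportion of primes equal to their share of the group: S_6 (6T16) additionally contains elements of type 5+1, 3+2+1, 3+1+1+1 (304 of its 720 elements, about 42% of primes). None of the 27 primes tested shows any such pattern (for each of these groups the chance of that is below 10^-4), which rules them out. Hence G = S_4 x C_2 (6T11), of order 48.

S_4 x C_2 (order 48)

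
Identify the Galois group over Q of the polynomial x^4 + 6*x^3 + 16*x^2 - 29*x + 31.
C_4

The polynomial is an irreducible quartic over Q and its discriminant is 131328125, which is not a perfect square, so the Galois group is not contained in A_4. The resolvent cubic y^3 - 16*y^2 - 298*y + 27 has exactly one rational root, so the Galois group is C_4 or D_4. The quartic becomes reducible over Q(sqrt(disc)), so the group is C_4.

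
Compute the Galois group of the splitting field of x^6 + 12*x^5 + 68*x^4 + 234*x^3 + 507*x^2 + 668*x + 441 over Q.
The polynomial f is an irreducible sextic over Q, so G = Gal(f/Q) is one of the 16 transitive subgroups 6T1, ..., 6T16 of S_6. The discriminant of f is -14846508736, which is not a perfect square, so G is not contained in A_6. The transitive groups of degree 6 not contained in A_6 are: C_6 (6T1, order 6), S_3 (6T2, order 6), D_6 (6T3, order 12), C_3 x S_3 (6T5, order 18), A_4 x C_2 (6T6, order 24), S_4 (6T8, order 24), S_3 x S_3 (6T9, order 36), S_4 x C_2 (6T11, order 48), (S_3 x S_3) : C_2 (6T13, order 72), PGL(2,5) (6T14, order 120), S_6 (6T16, order 720). By Dedekind's theorem, for a prime p not dividing disc(f) the degrees of the irreducible factors of f mod p form the cycle type of an element of G. Factoring f modulo the 3 such primes p <= 7 (skipping 2, which divides the discriminant), each new pattern first appears at: mod 3: f = (x)(x^2 + x + 2)(x^3 + 2x^2 + x + 1), pattern 3+2+1; mod 5: f = (x^3 + 3x^2 + x + 2)(x^3 + 4x^2 + 3), pattern 3+3; mod 7: f = (x)(x^5 + 5x^4 + 5x^3 + 3x^2 + 3x + 3), pattern 5+1. No other pattern occurs in this range, so the set of observed cycle types is {3+2+1, 3+3, 5+1}. Among the candidates above, the only group containing elements of all these cycle types is S_6 (6T16); every other candidate lacks at least one of them. Hence G = S_6 (6T16), of order 720.

S_6, the symmetric group on 6 letters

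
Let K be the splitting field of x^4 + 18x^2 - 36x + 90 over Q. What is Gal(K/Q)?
The polynomial is an irreducible quartic over Q and its discriminant is 228614400 = 15120^2, a perfect square, so the Galois group is contained in A_4. The resolvent cubic y^3 - 18*y^2 - 360*y + 5184 splits completely over Q, which gives the Klein four-group V_4.

V_4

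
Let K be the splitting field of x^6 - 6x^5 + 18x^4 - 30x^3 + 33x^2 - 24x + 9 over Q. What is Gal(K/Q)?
The polynomial f is an irreducible sextic over Q, so G = Gal(f/Q) is one of the 16 transitive subgroups 6T1, ..., 6T16 of S_6. The discriminant of f is -16003008, which is not a perfect square, so G is not contained in A_6. The transitive groups of degree 6 not contained in A_6 are: C_6 (6T1, order 6), S_3 (6T2, order 6), D_6 (6T3, order 12), C_3 x S_3 (6T5, order 18), A_4 x C_2 (6T6, order 24), S_4 (6T8, order 24), S_3 x S_3 (6T9, order 36), S_4 x C_2 (6T11, order 48), (S_3 x S_3) : C_2 (6T13, order 72), PGL(2,5) (6T14, order 120), S_6 (6T16, order 720). By Dedekind's theorem, for a prime p not dividing disc(f) the degrees of the irreducible factors of f mod p form the cycle type of an element of G. Factoring f modulo the 21 such primes p <= 89 (skipping 2, 3, 7, which divide the discriminant), each new pattern first appears at: mod 5: f = (x^6 + 4x^5 + 3x^4 + 3x^2 + x + 4), pattern 6; mod 11: f = (x + 1)(x^5 + 4x^4 + 3x^3 + 9), pattern 5+1; mod 13: f = (x + 7)(x + 11)(x^4 + 2x^3 + 9x^2 + 5x + 4), pattern 4+1+1; mod 23: f = (x + 15)(x + 19)(x^2 + 13x + 3)(x^2 + 16x + 8), pattern 2+2+1+1; mod 43: f = (x^3 + 16x^2 + 6x + 18)(x^3 + 21x^2 + 20x + 22), pattern 3+3; mod 61: f = (x^2 + 12x + 46)(x^2 + 16x + 56)(x^2 + 27x + 5), pattern 2+2+2. No other pattern occurs in this range, so the set of observed cycle types is {6, 5+1, 4+1+1, 2+2+1+1, 3+3, 2+2+2}. The candidates containing elements of all these cycle types are PGL(2,5) (6T14) of order 120, S_6 (6T16) of order 720; the others are excluded. The observed types are precisely the cycle types that occur in PGL(2,5) (6T14) (apart from the identity). Each of the other remaining candidates has further cycle types, and by the Chebotarev density theorem the matching factorization patterns would occur for a proportion of primes equal to their share of the group: S_6 (6T16) additionally contains elements of type 4+2, 3+2+1, 3+1+1+1, 2+1+1+1+1 (265 of its 720 elements, about 37% of primes). None of the 21 primes tested shows any such pattern (for each of these groups the chance of that is below 10^-4), which rules them out. Hence G = PGL(2,5) (6T14), of order 120.

PGL(2,5)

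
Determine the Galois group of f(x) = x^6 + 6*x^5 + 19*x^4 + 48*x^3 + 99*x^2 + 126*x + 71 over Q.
6T11: S_4 x C_2

The polynomial f is an irreducible sextic over Q, so G = Gal(f/Q) is one of the 16 transitive subgroups 6T1, ..., 6T16 of S_6. The discriminant of f is -122931200, which is not a perfect square, so G is not contained in A_6. The transitive groups of degree 6 not contained in A_6 are: C_6 (6T1, order 6), S_3 (6T2, order 6), D_6 (6T3, order 12), C_3 x S_3 (6T5, order 18), A_4 x C_2 (6T6, order 24), S_4 (6T8, order 24), S_3 x S_3 (6T9, order 36), S_4 x C_2 (6T11, order 48), (S_3 x S_3) : C_2 (6T13, order 72), PGL(2,5) (6T14, order 120), S_6 (6T16, order 720). By Dedekind's theorem, for a prime p not dividing disc(f) the degrees of the irreducible factors of f mod p form the cycle type of an element of G. Factoring f modulo the 17 such primes p <= 71 (skipping 2, 5, 7, which divide the discriminant), each new pattern first appears at: mod 3: f = (x^3 + x^2 + x + 2)(x^3 + 2x^2 + x + 1), pattern 3+3; mod 13: f = (x^6 + 6x^5 + 6x^4 + 9x^3 + 8x^2 + 9x + 6), pattern 6; mod 19: f = (x^2 + 12x + 3)(x^4 + 13x^3 + 12x^2 + 17x + 11), pattern 4+2; mod 23: f = (x + 6)(x + 7)(x^4 + 16x^3 + 22x^2 + 10x + 11), pattern 4+1+1; mod 53: f = (x^2 + 21x + 24)(x^2 + 39x + 41)(x^2 + 52x + 43), pattern 2+2+2; mod 59: f = (x + 40)(x + 48)(x^2 + 13x + 39)(x^2 + 23x + 21), pattern 2+2+1+1; mod 71: f = (x)(x + 11)(x + 16)(x + 33)(x^2 + 17x + 62), pattern 2+1+1+1+1. No other pattern occurs in this range, so the set of observed cycle types is {3+3, 6, 4+2, 4+1+1, 2+2+2, 2+2+1+1, 2+1+1+1+1}. The candidates containing elements of all these cycle types are S_4 x C_2 (6T11) of order 48, S_6 (6T16) of order 720; the others are excluded. The observed types are precisely the cycle types that occur in S_4 x C_2 (6T11) (apart from the identity). Each of the other remaining candidates has further cycle types, and by the Chebotarev density theorem the matching factorization patterns would occur for a proportion of primes equal to their share of the group: S_6 (6T16) additionally contains elements of type 5+1, 3+2+1, 3+1+1+1 (304 of its 720 elements, about 42% of primes). None of the 17 primes tested shows any such pattern (for each of these groups the chance of that is below 10^-4), which rules them out. Hence G = S_4 x C_2 (6T11), of order 48.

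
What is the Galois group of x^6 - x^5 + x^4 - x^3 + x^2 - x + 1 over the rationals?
C_6

The polynomial f is an irreducible sextic over Q, so G = Gal(f/Q) is one of the 16 transitive subgroups 6T1, ..., 6T16 of S_6. The discriminant of f is -16807, which is not a perfect square, so G is not contained in A_6. The transitive groups of degree 6 not contained in A_6 are: C_6 (6T1, order 6), S_3 (6T2, order 6), D_6 (6T3, order 12), C_3 x S_3 (6T5, order 18), A_4 x C_2 (6T6, order 24), S_4 (6T8, order 24), S_3 x S_3 (6T9, order 36), S_4 x C_2 (6T11, order 48), (S_3 x S_3) : C_2 (6T13, order 72), PGL(2,5) (6T14, order 120), S_6 (6T16, order 720). By Dedekind's theorem, for a prime p not dividing disc(f) the degrees of the irreducible factors of f mod p form the cycle type of an element of G. Factoring f modulo the 37 such primes p <= 163 (skipping 7, which divides the discriminant), each new pattern first appears at: mod 2: f = (x^3 + x + 1)(x^3 + x^2 + 1), pattern 3+3; mod 3: f = (x^6 + 2x^5 + x^4 + 2x^3 + x^2 + 2x + 1), pattern 6; mod 13: f = (x^2 + 7x + 1)(x^2 + 8x + 1)(x^2 + 10x + 1), pattern 2+2+2; mod 29: f = (x + 7)(x + 16)(x + 20)(x + 23)(x + 24)(x + 25), pattern 1+1+1+1+1+1. No other pattern occurs in this range, so the set of observed cycle types is {3+3, 6, 2+2+2, 1+1+1+1+1+1}. The candidates containing elements of all these cycle types are C_6 (6T1) of order 6, D_6 (6T3) of order 12, C_3 x S_3 (6T5) of order 18, A_4 x C_2 (6T6) of order 24, S_3 x S_3 (6T9) of order 36, S_4 x C_2 (6T11) of order 48, (S_3 x S_3) : C_2 (6T13) of order 72, PGL(2,5) (6T14) of order 120, S_6 (6T16) of order 720; the others are excluded. The observed types are precisely the cycle types that occur in C_6 (6T1). Each of the other remaining candidates has further cycle types, and by the Chebotarev density theorem the matching factorization patterns would occur for a proportion of primes equal to their share of the group: D_6 (6T3) additionally contains elements of type 2+2+1+1 (3 of its 12 elements, about 25% of primes); C_3 x S_3 (6T5) additionally contains elements of type 3+1+1+1 (4 of its 18 elements, about 22% of primes); A_4 x C_2 (6T6) additionally contains elements of type 2+2+1+1, 2+1+1+1+1 (6 of its 24 elements, about 25% of primes); S_3 x S_3 (6T9) additionally contains elements of type 3+1+1+1, 2+2+1+1 (13 of its 36 elements, about 36% of primes); S_4 x C_2 (6T11) additionally contains elements of type 4+2, 4+1+1, 2+2+1+1, 2+1+1+1+1 (24 of its 48 elements, about 50% of primes); (S_3 x S_3) : C_2 (6T13) additionally contains elements of type 4+2, 3+2+1, 3+1+1+1, 2+2+1+1, 2+1+1+1+1 (49 of its 72 elements, about 68% of primes); PGL(2,5) (6T14) additionally contains elements of type 5+1, 4+1+1, 2+2+1+1 (69 of its 120 elements, about 58% of primes); S_6 (6T16) additionally contains elements of type 5+1, 4+2, 4+1+1, 3+2+1, 3+1+1+1, 2+2+1+1, 2+1+1+1+1 (544 of its 720 elements, about 76% of primes). None of the 37 primes tested shows any such pattern (for each of these groups the chance of that is below 10^-4), which rules them out. Hence G = C_6 (6T1), of order 6.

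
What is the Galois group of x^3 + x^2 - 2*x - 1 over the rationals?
The polynomial is an irreducible cubic over Q and its discriminant is 49 = 7^2, a perfect square. For an irreducible cubic, a square discriminant forces the Galois group to be A_3, the cyclic group of order 3.

C_3, A_3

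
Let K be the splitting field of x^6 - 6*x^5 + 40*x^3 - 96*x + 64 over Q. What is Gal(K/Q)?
The polynomial f is an irreducible sextic over Q, so G = Gal(f/Q) is one of the 16 transitive subgroups 6T1, ..., 6T16 of S_6. The discriminant of f is -37572373905408, which is not a perfect square, so G is not contained in A_6. The transitive groups of degree 6 not contained in A_6 are: C_6 (6T1, order 6), S_3 (6T2, order 6), D_6 (6T3, order 12), C_3 x S_3 (6T5, order 18), A_4 x C_2 (6T6, order 24), S_4 (6T8, order 24), S_3 x S_3 (6T9, order 36), S_4 x C_2 (6T11, order 48), (S_3 x S_3) : C_2 (6T13, order 72), PGL(2,5) (6T14, order 120), S_6 (6T16, order 720). By Dedekind's theorem, for a prime p not dividing disc(f) the degrees of the irreducible factors of f mod p form the cycle type of an element of G. Factoring f modulo the 23 such primes p <= 97 (skipping 2, 3, which divide the discriminant), each new pattern first appears at: mod 5: f = (x^2 + 2x + 4)(x^2 + 3x + 3)(x^2 + 4x + 2), pattern 2+2+2; mod 7: f = (x^3 + 2x^2 + 5x + 1)(x^3 + 6x^2 + 4x + 1), pattern 3+3; mod 31: f = (x + 6)(x + 11)(x + 14)(x + 15)(x + 18)(x + 23), pattern 1+1+1+1+1+1. No other pattern occurs in this range, so the set of observed cycle types is {2+2+2, 3+3, 1+1+1+1+1+1}. The candidates containing elements of all these cycle types are C_6 (6T1) of order 6, S_3 (6T2) of order 6, D_6 (6T3) of order 12, C_3 x S_3 (6T5) of order 18, A_4 x C_2 (6T6) of order 24, S_4 (6T8) of order 24, S_3 x S_3 (6T9) of order 36, S_4 x C_2 (6T11) of order 48, (S_3 x S_3) : C_2 (6T13) of order 72, PGL(2,5) (6T14) of order 120, S_6 (6T16) of order 720; the others are excluded. The observed types are precisely the cycle types that occur in S_3 (6T2). Each of the other remaining candidates has further cycle types, and by the Chebotarev density theorem the matching factorization patterns would occur for a proportion of primes equal to their share of the group: C_6 (6T1) additionally contains elements of type 6 (2 of its 6 elements, about 33% of primes); D_6 (6T3) additionally contains elements of type 6, 2+2+1+1 (5 of its 12 elements, about 42% of primes); C_3 x S_3 (6T5) additionally contains elements of type 6, 3+1+1+1 (10 of its 18 elements, about 56% of primes); A_4 x C_2 (6T6) additionally contains elements of type 6, 2+2+1+1, 2+1+1+1+1 (14 of its 24 elements, about 58% of primes); S_4 (6T8) additionally contains elements of type 4+1+1, 2+2+1+1 (9 of its 24 elements, about 38% of primes); S_3 x S_3 (6T9) additionally contains elements of type 6, 3+1+1+1, 2+2+1+1 (25 of its 36 elements, about 69% of primes); S_4 x C_2 (6T11) additionally contains elements of type 6, 4+2, 4+1+1, 2+2+1+1, 2+1+1+1+1 (32 of its 48 elements, about 67% of primes); (S_3 x S_3) : C_2 (6T13) additionally contains elements of type 6, 4+2, 3+2+1, 3+1+1+1, 2+2+1+1, 2+1+1+1+1 (61 of its 72 elements, about 85% of primes); PGL(2,5) (6T14) additionally contains elements of type 6, 5+1, 4+1+1, 2+2+1+1 (89 of its 120 elements, about 74% of primes); S_6 (6T16) additionally contains elements of type 6, 5+1, 4+2, 4+1+1, 3+2+1, 3+1+1+1, 2+2+1+1, 2+1+1+1+1 (664 of its 720 elements, about 92% of primes). None of the 23 primes tested shows any such pattern (for each of these groups the chance of that is below 10^-4), which rules them out. Hence G = S_3 (6T2), of order 6.

S_3, S_3 acting on 6 points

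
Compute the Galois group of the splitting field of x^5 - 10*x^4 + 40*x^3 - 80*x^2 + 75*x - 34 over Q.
5T2: D_5

The polynomial f is an irreducible quintic over Q, so G = Gal(f/Q) is a transitive subgroup of S_5: one of C_5 (5T1, order 5), D_5 (5T2, order 10), F_20 (5T3, order 20), A_5 (5T4, order 60) or S_5 (5T5, order 120). The discriminant of f is 64000000 = 8000^2, a perfect square, so G is contained in A_5. The transitive groups of degree 5 contained in A_5 are: C_5 (5T1, order 5), D_5 (5T2, order 10), A_5 (5T4, order 60). By Dedekind's theorem, for a prime p not dividing disc(f) the degrees of the irreducible factors of f mod p form the cycle type of an element of G. Factoring f modulo the 23 such primes p <= 97 (skipping 2, 5, which divide the discriminant), each new pattern first appears at: mod 3: f = (x + 1)(x^2 + 1)(x^2 + x + 2), pattern 2+2+1; mod 7: f = (x^5 + 4x^4 + 5x^3 + 4x^2 + 5x + 1), pattern 5. No other pattern occurs in this range, so the set of observed cycle types is {2+2+1, 5}. The candidates containing elements of all these cycle types are D_5 (5T2) of order 10, A_5 (5T4) of order 60; the others are excluded. The observed types are precisely the cycle types that occur in D_5 (5T2) (apart from the identity). Each of the other remaining candidates has further cycle types, and by the Chebotarev density theorem the matching factorization patterns would occur for a proportion of primes equal to their share of the group: A_5 (5T4) additionally contains elements of type 3+1+1 (20 of its 60 elements, about 33% of primes). None of the 23 primes tested shows any such pattern (for each of these groups the chance of that is below 10^-4), which rules them out. Hence G = D_5 (5T2), of order 10.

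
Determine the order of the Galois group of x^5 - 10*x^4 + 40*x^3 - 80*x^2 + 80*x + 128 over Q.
20

The degree of the splitting field over Q equals the order of the Galois group, so first determine the group. The polynomial f is an irreducible quintic over Q, so G = Gal(f/Q) is a transitive subgroup of S_5: one of C_5 (5T1, order 5), D_5 (5T2, order 10), F_20 (5T3, order 20), A_5 (5T4, order 60) or S_5 (5T5, order 120). The discriminant of f is 2048000000000, which is not a perfect square, so G is not contained in A_5. The transitive groups of degree 5 not contained in A_5 are: F_20 (5T3, order 20), S_5 (5T5, order 120). By Dedekind's theorem, for a prime p not dividing disc(f) the degrees of the irreducible factors of f mod p form the cycle type of an element of G. Factoring f modulo the 18 such primes p <= 71 (skipping 2, 5, which divide the discriminant), each new pattern first appears at: mod 3: f = (x + 2)(x^4 + x^2 + 2x + 1), pattern 4+1; mod 11: f = (x^5 + x^4 + 7x^3 + 8x^2 + 3x + 7), pattern 5; mod 19: f = (x + 10)(x^2 + 6x + 14)(x^2 + 12x + 2), pattern 2+2+1; mod 31: f = (x + 5)(x + 12)(x + 17)(x + 23)(x + 26), pattern 1+1+1+1+1. No other pattern occurs in this range, so the set of observed cycle types is {4+1, 5, 2+2+1, 1+1+1+1+1}. The candidates containing elements of all these cycle types are F_20 (5T3) of order 20, S_5 (5T5) of order 120; the others are excluded. The observed types are precisely the cycle types that occur in F_20 (5T3). Each of the other remaining candidates has further cycle types, and by the Chebotarev density theorem the matching factorization patterns would occur for a proportion of primes equal to their share of the group: S_5 (5T5) additionally contains elements of type 3+2, 3+1+1, 2+1+1+1 (50 of its 120 elements, about 42% of primes). None of the 18 primes tested shows any such pattern (for each of these groups the chance of that is below 10^-4), which rules them out. Hence G = F_20 (5T3), of order 20. The Galois group F_20 (5T3) has order 20, so the splitting field has degree 20 over Q.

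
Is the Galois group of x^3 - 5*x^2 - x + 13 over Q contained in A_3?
Yes

The polynomial is irreducible of degree 3 over Q. Its discriminant is 3136 = 56^2, a perfect square. A Galois group lies in the alternating group exactly when the discriminant is a square in Q, so the Galois group (C_3) is contained in A_3.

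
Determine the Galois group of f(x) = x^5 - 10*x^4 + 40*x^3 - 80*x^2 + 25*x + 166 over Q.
The polynomial f is an irreducible quintic over Q, so G = Gal(f/Q) is a transitive subgroup of S_5: one of C_5 (5T1, order 5), D_5 (5T2, order 10), F_20 (5T3, order 20), A_5 (5T4, order 60) or S_5 (5T5, order 120). The discriminant of f is 58564000000 = 242000^2, a perfect square, so G is contained in A_5. The transitive groups of degree 5 contained in A_5 are: C_5 (5T1, order 5), D_5 (5T2, order 10), A_5 (5T4, order 60). By Dedekind's theorem, for a prime p not dividing disc(f) the degrees of the irreducible factors of f mod p form the cycle type of an element of G. Factoring f modulo the 3 such primes p <= 13 (skipping 2, 5, 11, which divide the discriminant), each new pattern first appears at: mod 3: f = (x^5 + 2x^4 + x^3 + x^2 + x + 1), pattern 5; mod 13: f = (x + 4)(x + 6)(x^3 + 6x^2 + 8x + 8), pattern 3+1+1. No other pattern occurs in this range, so the set of observed cycle types is {5, 3+1+1}. Among the candidates above, the only group containing elements of all these cycle types is A_5 (5T4) — each of C_5 (5T1), D_5 (5T2) lacks at least one of them. Hence G = A_5 (5T4), of order 60.

A_5, the alternating group on 5 letters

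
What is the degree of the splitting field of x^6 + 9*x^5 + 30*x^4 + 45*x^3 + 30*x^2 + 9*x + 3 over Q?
6

The degree of the splitting field over Q equals the order of the Galois group, so first determine the group. The polynomial f is an irreducible sextic over Q, so G = Gal(f/Q) is one of the 16 transitive subgroups 6T1, ..., 6T16 of S_6. The discriminant of f is -34992, which is not a perfect square, so G is not contained in A_6. The transitive groups of degree 6 not contained in A_6 are: C_6 (6T1, order 6), S_3 (6T2, order 6), D_6 (6T3, order 12), C_3 x S_3 (6T5, order 18), A_4 x C_2 (6T6, order 24), S_4 (6T8, order 24), S_3 x S_3 (6T9, order 36), S_4 x C_2 (6T11, order 48), (S_3 x S_3) : C_2 (6T13, order 72), PGL(2,5) (6T14, order 120), S_6 (6T16, order 720). By Dedekind's theorem, for a prime p not dividing disc(f) the degrees of the irreducible factors of f mod p form the cycle type of an element of G. Factoring f modulo the 23 such primes p <= 97 (skipping 2, 3, which divide the discriminant), each new pattern first appears at: mod 5: f = (x^2 + 2)(x^2 + x + 1)(x^2 + 3x + 4), pattern 2+2+2; mod 7: f = (x^3 + 5x + 5)(x^3 + 2x^2 + 4x + 2), pattern 3+3; mod 31: f = (x + 5)(x + 9)(x + 11)(x + 23)(x + 25)(x + 29), pattern 1+1+1+1+1+1. No other pattern occurs in this range, so the set of observed cycle types is {2+2+2, 3+3, 1+1+1+1+1+1}. The candidates containing elements of all these cycle types are C_6 (6T1) of order 6, S_3 (6T2) of order 6, D_6 (6T3) of order 12, C_3 x S_3 (6T5) of order 18, A_4 x C_2 (6T6) of order 24, S_4 (6T8) of order 24, S_3 x S_3 (6T9) of order 36, S_4 x C_2 (6T11) of order 48, (S_3 x S_3) : C_2 (6T13) of order 72, PGL(2,5) (6T14) of order 120, S_6 (6T16) of order 720; the others are excluded. The observed types are precisely the cycle types that occur in S_3 (6T2). Each of the other remaining candidates has further cycle types, and by the Chebotarev density theorem the matching factorization patterns would occur for a proportion of primes equal to their share of the group: C_6 (6T1) additionally contains elements of type 6 (2 of its 6 elements, about 33% of primes); D_6 (6T3) additionally contains elements of type 6, 2+2+1+1 (5 of its 12 elements, about 42% of primes); C_3 x S_3 (6T5) additionally contains elements of type 6, 3+1+1+1 (10 of its 18 elements, about 56% of primes); A_4 x C_2 (6T6) additionally contains elements of type 6, 2+2+1+1, 2+1+1+1+1 (14 of its 24 elements, about 58% of primes); S_4 (6T8) additionally contains elements of type 4+1+1, 2+2+1+1 (9 of its 24 elements, about 38% of primes); S_3 x S_3 (6T9) additionally contains elements of type 6, 3+1+1+1, 2+2+1+1 (25 of its 36 elements, about 69% of primes); S_4 x C_2 (6T11) additionally contains elements of type 6, 4+2, 4+1+1, 2+2+1+1, 2+1+1+1+1 (32 of its 48 elements, about 67% of primes); (S_3 x S_3) : C_2 (6T13) additionally contains elements of type 6, 4+2, 3+2+1, 3+1+1+1, 2+2+1+1, 2+1+1+1+1 (61 of its 72 elements, about 85% of primes); PGL(2,5) (6T14) additionally contains elements of type 6, 5+1, 4+1+1, 2+2+1+1 (89 of its 120 elements, about 74% of primes); S_6 (6T16) additionally contains elements of type 6, 5+1, 4+2, 4+1+1, 3+2+1, 3+1+1+1, 2+2+1+1, 2+1+1+1+1 (664 of its 720 elements, about 92% of primes). None of the 23 primes tested shows any such pattern (for each of these groups the chance of that is below 10^-4), which rules them out. Hence G = S_3 (6T2), of order 6. The Galois group S_3 (6T2) has order 6, so the splitting field has degree 6 over Q.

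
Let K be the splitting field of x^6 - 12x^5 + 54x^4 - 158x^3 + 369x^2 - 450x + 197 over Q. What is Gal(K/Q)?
The polynomial f is an irreducible sextic over Q, so G = Gal(f/Q) is one of the 16 transitive subgroups 6T1, ..., 6T16 of S_6. The discriminant of f is -153891765817344, which is not a perfect square, so G is not contained in A_6. The transitive groups of degree 6 not contained in A_6 are: C_6 (6T1, order 6), S_3 (6T2, order 6), D_6 (6T3, order 12), C_3 x S_3 (6T5, order 18), A_4 x C_2 (6T6, order 24), S_4 (6T8, order 24), S_3 x S_3 (6T9, order 36), S_4 x C_2 (6T11, order 48), (S_3 x S_3) : C_2 (6T13, order 72), PGL(2,5) (6T14, order 120), S_6 (6T16, order 720). By Dedekind's theorem, for a prime p not dividing disc(f) the degrees of the irreducible factors of f mod p form the cycle type of an element of G. Factoring f modulo the 33 such primes p <= 149 (skipping 2, 3, which divide the discriminant), each new pattern first appears at: mod 5: f = (x^3 + 3x + 2)(x^3 + 3x^2 + x + 1), pattern 3+3; mod 7: f = (x^6 + 2x^5 + 5x^4 + 3x^3 + 5x^2 + 5x + 1), pattern 6; mod 17: f = (x + 1)(x + 3)(x^2 + 2x + 13)(x^2 + 16x + 2), pattern 2+2+1+1; mod 19: f = (x + 2)(x + 7)(x + 13)(x + 14)(x^2 + 9x + 13), pattern 2+1+1+1+1; mod 71: f = (x^2 + 28x + 47)(x^2 + 46x + 61)(x^2 + 56x + 52), pattern 2+2+2. No other pattern occurs in this range, so the set of observed cycle types is {3+3, 6, 2+2+1+1, 2+1+1+1+1, 2+2+2}. The candidates containing elements of all these cycle types are A_4 x C_2 (6T6) of order 24, S_4 x C_2 (6T11) of order 48, (S_3 x S_3) : C_2 (6T13) of order 72, S_6 (6T16) of order 720; the others are excluded. The observed types are precisely the cycle types that occur in A_4 x C_2 (6T6) (apart from the identity). Each of the other remaining candidates has further cycle types, and by the Chebotarev density theorem the matching factorization patterns would occur for a proportion of primes equal to their share of the group: S_4 x C_2 (6T11) additionally contains elements of type 4+2, 4+1+1 (12 of its 48 elements, about 25% of primes); (S_3 x S_3) : C_2 (6T13) additionally contains elements of type 4+2, 3+2+1, 3+1+1+1 (34 of its 72 elements, about 47% of primes); S_6 (6T16) additionally contains elements of type 5+1, 4+2, 4+1+1, 3+2+1, 3+1+1+1 (484 of its 720 elements, about 67% of primes). None of the 33 primes tested shows any such pattern (for each of these groups the chance of that is below 10^-4), which rules them out. Hence G = A_4 x C_2 (6T6), of order 24.

6T6: A_4 x C_2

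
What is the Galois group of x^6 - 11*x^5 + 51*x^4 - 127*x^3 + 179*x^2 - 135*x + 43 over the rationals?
6T1: C_6

The polynomial f is an irreducible sextic over Q, so G = Gal(f/Q) is one of the 16 transitive subgroups 6T1, ..., 6T16 of S_6. The discriminant of f is -16807, which is not a perfect square, so G is not contained in A_6. The transitive groups of degree 6 not contained in A_6 are: C_6 (6T1, order 6), S_3 (6T2, order 6), D_6 (6T3, order 12), C_3 x S_3 (6T5, order 18), A_4 x C_2 (6T6, order 24), S_4 (6T8, order 24), S_3 x S_3 (6T9, order 36), S_4 x C_2 (6T11, order 48), (S_3 x S_3) : C_2 (6T13, order 72), PGL(2,5) (6T14, order 120), S_6 (6T16, order 720). By Dedekind's theorem, for a prime p not dividing disc(f) the degrees of the irreducible factors of f mod p form the cycle type of an element of G. Factoring f modulo the 37 such primes p <= 163 (skipping 7, which divides the discriminant), each new pattern first appears at: mod 2: f = (x^3 + x + 1)(x^3 + x^2 + 1), pattern 3+3; mod 3: f = (x^6 + x^5 + 2x^3 + 2x^2 + 1), pattern 6; mod 13: f = (x^2 + x + 8)(x^2 + 2x + 6)(x^2 + 12x + 12), pattern 2+2+2; mod 29: f = (x + 2)(x + 3)(x + 4)(x + 7)(x + 11)(x + 20), pattern 1+1+1+1+1+1. No other pattern occurs in this range, so the set of observed cycle types is {3+3, 6, 2+2+2, 1+1+1+1+1+1}. The candidates containing elements of all these cycle types are C_6 (6T1) of order 6, D_6 (6T3) of order 12, C_3 x S_3 (6T5) of order 18, A_4 x C_2 (6T6) of order 24, S_3 x S_3 (6T9) of order 36, S_4 x C_2 (6T11) of order 48, (S_3 x S_3) : C_2 (6T13) of order 72, PGL(2,5) (6T14) of order 120, S_6 (6T16) of order 720; the others are excluded. The observed types are precisely the cycle types that occur in C_6 (6T1). Each of the other remaining candidates has further cycle types, and by the Chebotarev density theorem the matching factorization patterns would occur for a proportion of primes equal to their share of the group: D_6 (6T3) additionally contains elements of type 2+2+1+1 (3 of its 12 elements, about 25% of primes); C_3 x S_3 (6T5) additionally contains elements of type 3+1+1+1 (4 of its 18 elements, about 22% of primes); A_4 x C_2 (6T6) additionally contains elements of type 2+2+1+1, 2+1+1+1+1 (6 of its 24 elements, about 25% of primes); S_3 x S_3 (6T9) additionally contains elements of type 3+1+1+1, 2+2+1+1 (13 of its 36 elements, about 36% of primes); S_4 x C_2 (6T11) additionally contains elements of type 4+2, 4+1+1, 2+2+1+1, 2+1+1+1+1 (24 of its 48 elements, about 50% of primes); (S_3 x S_3) : C_2 (6T13) additionally contains elements of type 4+2, 3+2+1, 3+1+1+1, 2+2+1+1, 2+1+1+1+1 (49 of its 72 elements, about 68% of primes); PGL(2,5) (6T14) additionally contains elements of type 5+1, 4+1+1, 2+2+1+1 (69 of its 120 elements, about 58% of primes); S_6 (6T16) additionally contains elements of type 5+1, 4+2, 4+1+1, 3+2+1, 3+1+1+1, 2+2+1+1, 2+1+1+1+1 (544 of its 720 elements, about 76% of primes). None of the 37 primes tested shows any such pattern (for each of these groups the chance of that is below 10^-4), which rules them out. Hence G = C_6 (6T1), of order 6.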